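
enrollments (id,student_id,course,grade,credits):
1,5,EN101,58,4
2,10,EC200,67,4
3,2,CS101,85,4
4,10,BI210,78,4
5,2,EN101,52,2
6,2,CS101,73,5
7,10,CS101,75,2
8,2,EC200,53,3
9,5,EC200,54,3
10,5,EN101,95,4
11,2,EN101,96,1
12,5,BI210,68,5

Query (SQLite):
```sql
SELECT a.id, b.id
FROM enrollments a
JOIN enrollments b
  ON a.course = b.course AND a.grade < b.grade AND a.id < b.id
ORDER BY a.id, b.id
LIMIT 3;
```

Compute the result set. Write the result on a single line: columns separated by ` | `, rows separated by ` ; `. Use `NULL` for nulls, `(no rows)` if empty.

Pairs (a,b) with same course, a.grade < b.grade, a.id < b.id.
course groups: BI210:{4,12} CS101:{3,6,7} EC200:{2,8,9} EN101:{1,5,10,11}
Ordered by (a.id, b.id); first 3.

1 | 10 ; 1 | 11 ; 5 | 10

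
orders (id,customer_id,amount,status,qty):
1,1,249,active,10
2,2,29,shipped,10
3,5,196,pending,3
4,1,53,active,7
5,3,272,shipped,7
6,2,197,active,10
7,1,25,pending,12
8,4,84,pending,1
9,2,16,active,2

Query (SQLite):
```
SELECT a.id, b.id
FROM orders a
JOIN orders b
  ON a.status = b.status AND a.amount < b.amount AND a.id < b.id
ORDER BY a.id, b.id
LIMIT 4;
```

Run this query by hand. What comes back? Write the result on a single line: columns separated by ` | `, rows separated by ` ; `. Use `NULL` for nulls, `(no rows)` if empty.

2 | 5 ; 4 | 6 ; 7 | 8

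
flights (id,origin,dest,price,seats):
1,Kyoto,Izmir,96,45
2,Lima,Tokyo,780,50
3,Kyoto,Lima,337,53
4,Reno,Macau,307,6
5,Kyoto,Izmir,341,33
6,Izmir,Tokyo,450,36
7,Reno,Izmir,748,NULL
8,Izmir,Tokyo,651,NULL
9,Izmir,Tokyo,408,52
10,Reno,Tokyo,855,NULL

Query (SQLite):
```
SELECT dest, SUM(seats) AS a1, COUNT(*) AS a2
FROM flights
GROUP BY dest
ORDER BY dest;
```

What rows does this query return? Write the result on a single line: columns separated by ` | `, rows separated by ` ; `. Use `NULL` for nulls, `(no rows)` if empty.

Izmir | 78 | 3 ; Lima | 53 | 1 ; Macau | 6 | 1 ; Tokyo | 138 | 5

Group flights by dest.
Per group compute: SUM(seats), COUNT(*).
  Izmir: ids {1, 5, 7} → SUM(seats)=78, COUNT(*)=3
  Lima: ids {3} → SUM(seats)=53, COUNT(*)=1
  Macau: ids {4} → SUM(seats)=6, COUNT(*)=1
  Tokyo: ids {2, 6, 8, 9, 10} → SUM(seats)=138, COUNT(*)=5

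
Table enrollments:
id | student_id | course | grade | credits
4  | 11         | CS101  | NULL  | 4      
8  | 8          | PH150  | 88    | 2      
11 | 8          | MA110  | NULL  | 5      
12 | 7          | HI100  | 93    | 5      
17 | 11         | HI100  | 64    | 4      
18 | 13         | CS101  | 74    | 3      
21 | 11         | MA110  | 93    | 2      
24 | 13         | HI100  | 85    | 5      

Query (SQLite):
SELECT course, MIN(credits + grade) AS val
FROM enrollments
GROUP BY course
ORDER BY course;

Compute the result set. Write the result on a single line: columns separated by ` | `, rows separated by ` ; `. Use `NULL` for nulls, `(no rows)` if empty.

CS101 | 77 ; HI100 | 68 ; MA110 | 95 ; PH150 | 90

For each row compute credits + grade.
Group by course; take MIN of the expression per group.
  CS101: ids {4, 18} → MIN(credits + grade)=77
  HI100: ids {12, 17, 24} → MIN(credits + grade)=68
  MA110: ids {11, 21} → MIN(credits + grade)=95
  PH150: ids {8} → MIN(credits + grade)=90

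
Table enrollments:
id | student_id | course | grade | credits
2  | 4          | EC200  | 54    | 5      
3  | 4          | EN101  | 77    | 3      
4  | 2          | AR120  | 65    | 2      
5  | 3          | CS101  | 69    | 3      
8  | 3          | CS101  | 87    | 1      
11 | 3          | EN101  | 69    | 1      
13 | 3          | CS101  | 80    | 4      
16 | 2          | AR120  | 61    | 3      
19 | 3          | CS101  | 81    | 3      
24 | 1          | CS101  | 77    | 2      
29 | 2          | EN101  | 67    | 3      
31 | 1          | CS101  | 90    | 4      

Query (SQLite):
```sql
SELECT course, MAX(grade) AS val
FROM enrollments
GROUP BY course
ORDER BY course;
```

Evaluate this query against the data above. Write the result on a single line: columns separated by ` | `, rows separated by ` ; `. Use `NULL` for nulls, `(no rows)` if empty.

AR120 | 65 ; CS101 | 90 ; EC200 | 54 ; EN101 | 77

Partition enrollments by course; compute MAX(grade) within each group.
  AR120: ids {4, 16} → MAX(grade)=65
  CS101: ids {5, 8, 13, 19, 24, 31} → MAX(grade)=90
  EC200: ids {2} → MAX(grade)=54
  EN101: ids {3, 11, 29} → MAX(grade)=77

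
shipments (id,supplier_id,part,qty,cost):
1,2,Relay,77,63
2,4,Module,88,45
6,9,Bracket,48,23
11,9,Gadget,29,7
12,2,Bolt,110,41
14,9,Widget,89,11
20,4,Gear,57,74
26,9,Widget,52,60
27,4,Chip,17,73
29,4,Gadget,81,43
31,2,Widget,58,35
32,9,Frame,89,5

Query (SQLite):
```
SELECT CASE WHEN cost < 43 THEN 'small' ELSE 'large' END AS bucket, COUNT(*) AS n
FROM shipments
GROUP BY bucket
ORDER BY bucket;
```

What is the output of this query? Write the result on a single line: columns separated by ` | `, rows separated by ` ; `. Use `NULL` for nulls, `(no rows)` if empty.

large | 6 ; small | 6

Bucket rows by cost < 43 → 'small' else 'large'; count each bucket.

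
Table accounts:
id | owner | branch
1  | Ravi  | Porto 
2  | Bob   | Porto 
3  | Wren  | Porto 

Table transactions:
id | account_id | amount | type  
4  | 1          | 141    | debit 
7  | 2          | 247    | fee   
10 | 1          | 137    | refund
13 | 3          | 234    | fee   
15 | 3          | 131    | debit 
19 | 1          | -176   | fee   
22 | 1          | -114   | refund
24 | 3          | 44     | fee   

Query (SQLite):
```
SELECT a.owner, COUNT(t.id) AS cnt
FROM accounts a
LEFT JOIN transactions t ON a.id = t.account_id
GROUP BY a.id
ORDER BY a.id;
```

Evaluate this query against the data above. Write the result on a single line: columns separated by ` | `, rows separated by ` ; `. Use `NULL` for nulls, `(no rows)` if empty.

LEFT JOIN keeps every accounts row; unmatched ones get NULL for transactions columns.
Group by accounts.id and compute COUNT(t.id). COUNT(col) of an all-NULL group is 0.
  1: ids {4, 10, 19, 22} → COUNT(t.id)=4
  2: ids {7} → COUNT(t.id)=1
  3: ids {13, 15, 24} → COUNT(t.id)=3

Ravi | 4 ; Bob | 1 ; Wren | 3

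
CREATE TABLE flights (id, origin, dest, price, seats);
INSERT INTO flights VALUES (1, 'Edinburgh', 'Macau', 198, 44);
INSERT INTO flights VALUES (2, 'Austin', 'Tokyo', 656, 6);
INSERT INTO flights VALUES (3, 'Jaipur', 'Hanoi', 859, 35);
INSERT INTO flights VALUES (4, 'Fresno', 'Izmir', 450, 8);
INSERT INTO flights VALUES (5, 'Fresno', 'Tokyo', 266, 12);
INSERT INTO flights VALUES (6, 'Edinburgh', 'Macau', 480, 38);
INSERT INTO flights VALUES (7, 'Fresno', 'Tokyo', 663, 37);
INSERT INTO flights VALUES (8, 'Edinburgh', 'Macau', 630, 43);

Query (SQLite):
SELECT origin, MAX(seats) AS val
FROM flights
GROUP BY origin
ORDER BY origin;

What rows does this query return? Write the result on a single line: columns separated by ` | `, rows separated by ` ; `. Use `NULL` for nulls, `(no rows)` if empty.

Austin | 6 ; Edinburgh | 44 ; Fresno | 37 ; Jaipur | 35

Partition flights by origin; compute MAX(seats) within each group.
  Austin: ids {2} → MAX(seats)=6
  Edinburgh: ids {1, 6, 8} → MAX(seats)=44
  Fresno: ids {4, 5, 7} → MAX(seats)=37
  Jaipur: ids {3} → MAX(seats)=35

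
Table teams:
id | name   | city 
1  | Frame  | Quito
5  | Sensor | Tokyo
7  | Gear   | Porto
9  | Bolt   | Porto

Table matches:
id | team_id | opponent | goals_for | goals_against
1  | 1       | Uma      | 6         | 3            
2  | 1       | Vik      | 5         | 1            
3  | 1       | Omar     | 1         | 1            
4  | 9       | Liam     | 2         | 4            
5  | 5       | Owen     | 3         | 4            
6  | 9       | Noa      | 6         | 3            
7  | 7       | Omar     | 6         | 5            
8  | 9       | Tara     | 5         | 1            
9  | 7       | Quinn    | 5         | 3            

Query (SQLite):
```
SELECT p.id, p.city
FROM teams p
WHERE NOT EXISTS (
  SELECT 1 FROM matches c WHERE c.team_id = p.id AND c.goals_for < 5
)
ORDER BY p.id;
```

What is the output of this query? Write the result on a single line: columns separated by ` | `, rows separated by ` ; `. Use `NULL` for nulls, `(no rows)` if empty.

7 | Porto

For each teams row, check whether any matches with matching team_id has goals_for < 5.
Keep rows where that is false.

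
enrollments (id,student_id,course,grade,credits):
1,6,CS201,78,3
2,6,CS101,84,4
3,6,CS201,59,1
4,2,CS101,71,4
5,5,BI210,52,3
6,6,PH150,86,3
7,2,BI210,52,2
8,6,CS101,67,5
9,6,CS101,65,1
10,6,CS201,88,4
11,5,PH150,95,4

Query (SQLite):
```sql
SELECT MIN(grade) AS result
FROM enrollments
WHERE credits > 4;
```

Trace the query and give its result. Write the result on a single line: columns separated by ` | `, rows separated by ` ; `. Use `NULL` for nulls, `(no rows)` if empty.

67

Rows where credits > 4 → grade values: [67].
MIN of non-NULL values = 67.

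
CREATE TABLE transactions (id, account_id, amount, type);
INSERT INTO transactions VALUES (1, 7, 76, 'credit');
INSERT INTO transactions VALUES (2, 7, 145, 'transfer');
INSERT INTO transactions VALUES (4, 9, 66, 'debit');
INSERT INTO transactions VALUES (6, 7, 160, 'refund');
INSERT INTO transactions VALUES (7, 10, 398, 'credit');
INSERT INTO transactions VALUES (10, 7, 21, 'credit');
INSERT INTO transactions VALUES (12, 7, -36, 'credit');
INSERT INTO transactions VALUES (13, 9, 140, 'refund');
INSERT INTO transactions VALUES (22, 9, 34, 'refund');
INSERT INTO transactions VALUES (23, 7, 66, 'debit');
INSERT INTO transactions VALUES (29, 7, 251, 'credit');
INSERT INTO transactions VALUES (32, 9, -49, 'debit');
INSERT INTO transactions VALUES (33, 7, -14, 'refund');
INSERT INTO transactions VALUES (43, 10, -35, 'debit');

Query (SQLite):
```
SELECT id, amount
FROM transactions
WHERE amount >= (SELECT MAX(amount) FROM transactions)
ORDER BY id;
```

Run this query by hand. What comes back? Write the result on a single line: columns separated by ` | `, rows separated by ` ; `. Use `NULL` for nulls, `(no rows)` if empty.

Scalar subquery: MAX(amount) over all transactions rows = 398.
Keep rows where amount >= that value.

7 | 398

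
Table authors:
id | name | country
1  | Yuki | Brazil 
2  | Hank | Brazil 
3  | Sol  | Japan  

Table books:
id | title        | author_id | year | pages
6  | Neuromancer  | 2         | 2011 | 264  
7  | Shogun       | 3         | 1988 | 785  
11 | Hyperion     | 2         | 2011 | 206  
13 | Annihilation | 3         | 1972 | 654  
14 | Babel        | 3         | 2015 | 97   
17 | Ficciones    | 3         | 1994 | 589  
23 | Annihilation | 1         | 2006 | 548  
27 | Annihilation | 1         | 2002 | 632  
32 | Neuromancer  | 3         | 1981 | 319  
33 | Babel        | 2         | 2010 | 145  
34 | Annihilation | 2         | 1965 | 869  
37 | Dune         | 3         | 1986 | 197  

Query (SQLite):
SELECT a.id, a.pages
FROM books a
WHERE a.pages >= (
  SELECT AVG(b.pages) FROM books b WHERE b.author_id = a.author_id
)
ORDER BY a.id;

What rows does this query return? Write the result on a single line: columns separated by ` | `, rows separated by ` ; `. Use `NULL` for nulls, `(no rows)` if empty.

For each books row a, compute AVG(pages) over rows sharing a.author_id.
Keep row a if a.pages >= that per-group AVG.
  author_id=1: AVG(pages) = 590.0
  author_id=2: AVG(pages) = 371.0
  author_id=3: AVG(pages) = 440.166667

7 | 785 ; 13 | 654 ; 17 | 589 ; 27 | 632 ; 34 | 869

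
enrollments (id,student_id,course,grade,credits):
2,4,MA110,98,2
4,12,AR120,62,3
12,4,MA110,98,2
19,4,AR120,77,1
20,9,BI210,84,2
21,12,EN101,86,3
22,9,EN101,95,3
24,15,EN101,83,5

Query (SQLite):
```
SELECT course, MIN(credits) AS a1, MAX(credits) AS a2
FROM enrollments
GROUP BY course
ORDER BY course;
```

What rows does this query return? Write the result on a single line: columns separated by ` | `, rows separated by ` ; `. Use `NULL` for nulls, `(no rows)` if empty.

AR120 | 1 | 3 ; BI210 | 2 | 2 ; EN101 | 3 | 5 ; MA110 | 2 | 2

Group enrollments by course.
Per group compute: MIN(credits), MAX(credits).
  AR120: ids {4, 19} → MIN(credits)=1, MAX(credits)=3
  BI210: ids {20} → MIN(credits)=2, MAX(credits)=2
  EN101: ids {21, 22, 24} → MIN(credits)=3, MAX(credits)=5
  MA110: ids {2, 12} → MIN(credits)=2, MAX(credits)=2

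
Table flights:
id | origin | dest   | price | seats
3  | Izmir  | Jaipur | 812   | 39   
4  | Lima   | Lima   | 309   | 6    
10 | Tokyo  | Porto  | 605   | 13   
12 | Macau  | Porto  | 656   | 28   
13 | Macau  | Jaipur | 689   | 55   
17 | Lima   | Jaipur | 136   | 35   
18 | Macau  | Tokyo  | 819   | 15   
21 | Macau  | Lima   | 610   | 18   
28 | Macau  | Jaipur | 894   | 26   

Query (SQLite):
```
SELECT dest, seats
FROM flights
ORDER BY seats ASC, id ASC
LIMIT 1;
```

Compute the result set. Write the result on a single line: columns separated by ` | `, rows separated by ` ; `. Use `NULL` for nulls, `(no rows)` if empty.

Lima | 6

Sort by seats asc, tiebreak id asc: (6, id=4), (13, id=10), (15, id=18), (18, id=21) …. Take first 1.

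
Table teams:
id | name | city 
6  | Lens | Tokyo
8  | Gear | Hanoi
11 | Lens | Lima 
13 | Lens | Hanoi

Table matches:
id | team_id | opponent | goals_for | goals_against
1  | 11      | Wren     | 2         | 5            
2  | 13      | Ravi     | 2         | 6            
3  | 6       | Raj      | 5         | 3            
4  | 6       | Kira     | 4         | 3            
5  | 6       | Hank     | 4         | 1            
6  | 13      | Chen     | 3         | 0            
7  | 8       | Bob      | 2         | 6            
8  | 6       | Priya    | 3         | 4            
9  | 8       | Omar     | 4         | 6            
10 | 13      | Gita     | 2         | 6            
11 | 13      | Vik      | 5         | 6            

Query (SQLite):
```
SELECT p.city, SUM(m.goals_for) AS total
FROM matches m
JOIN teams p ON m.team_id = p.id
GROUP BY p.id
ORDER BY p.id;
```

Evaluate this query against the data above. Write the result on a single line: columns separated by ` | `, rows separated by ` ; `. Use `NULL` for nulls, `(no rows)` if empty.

Tokyo | 16 ; Hanoi | 6 ; Lima | 2 ; Hanoi | 12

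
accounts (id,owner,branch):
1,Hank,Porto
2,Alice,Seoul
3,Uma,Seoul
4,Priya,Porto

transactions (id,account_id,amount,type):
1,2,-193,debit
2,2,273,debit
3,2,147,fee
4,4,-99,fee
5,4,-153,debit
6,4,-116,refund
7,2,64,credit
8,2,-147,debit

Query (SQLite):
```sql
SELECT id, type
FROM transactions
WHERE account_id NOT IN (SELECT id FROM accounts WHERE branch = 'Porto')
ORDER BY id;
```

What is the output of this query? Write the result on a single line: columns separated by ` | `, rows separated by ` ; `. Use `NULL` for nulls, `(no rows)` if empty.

1 | debit ; 2 | debit ; 3 | fee ; 7 | credit ; 8 | debit

Inner query: accounts.id where branch = 'Porto'.
Outer: keep transactions rows whose account_id is not in that set.
Inner query → {1, 4}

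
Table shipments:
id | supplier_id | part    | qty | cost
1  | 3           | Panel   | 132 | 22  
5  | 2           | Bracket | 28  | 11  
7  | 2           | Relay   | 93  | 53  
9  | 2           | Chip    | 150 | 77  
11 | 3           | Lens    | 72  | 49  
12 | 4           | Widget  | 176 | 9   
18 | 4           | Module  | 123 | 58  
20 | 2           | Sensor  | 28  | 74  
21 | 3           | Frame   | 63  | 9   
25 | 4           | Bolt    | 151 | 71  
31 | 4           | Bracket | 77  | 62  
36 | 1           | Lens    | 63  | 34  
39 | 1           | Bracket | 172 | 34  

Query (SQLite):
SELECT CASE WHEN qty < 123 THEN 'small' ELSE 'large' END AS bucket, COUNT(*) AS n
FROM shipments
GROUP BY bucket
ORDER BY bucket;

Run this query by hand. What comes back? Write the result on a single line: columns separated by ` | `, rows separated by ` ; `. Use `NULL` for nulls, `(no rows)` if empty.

Bucket rows by qty < 123 → 'small' else 'large'; count each bucket.

large | 6 ; small | 7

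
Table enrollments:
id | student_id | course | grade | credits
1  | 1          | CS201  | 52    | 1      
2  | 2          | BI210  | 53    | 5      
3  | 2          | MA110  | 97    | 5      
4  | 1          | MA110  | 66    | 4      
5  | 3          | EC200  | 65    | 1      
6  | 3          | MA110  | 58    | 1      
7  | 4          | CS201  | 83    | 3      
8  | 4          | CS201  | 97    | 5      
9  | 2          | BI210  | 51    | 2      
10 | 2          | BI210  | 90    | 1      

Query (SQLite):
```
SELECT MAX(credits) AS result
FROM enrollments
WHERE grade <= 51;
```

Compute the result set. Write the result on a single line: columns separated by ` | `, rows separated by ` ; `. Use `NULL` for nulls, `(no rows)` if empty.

2

Rows where grade <= 51 → credits values: [2].
MAX of non-NULL values = 2.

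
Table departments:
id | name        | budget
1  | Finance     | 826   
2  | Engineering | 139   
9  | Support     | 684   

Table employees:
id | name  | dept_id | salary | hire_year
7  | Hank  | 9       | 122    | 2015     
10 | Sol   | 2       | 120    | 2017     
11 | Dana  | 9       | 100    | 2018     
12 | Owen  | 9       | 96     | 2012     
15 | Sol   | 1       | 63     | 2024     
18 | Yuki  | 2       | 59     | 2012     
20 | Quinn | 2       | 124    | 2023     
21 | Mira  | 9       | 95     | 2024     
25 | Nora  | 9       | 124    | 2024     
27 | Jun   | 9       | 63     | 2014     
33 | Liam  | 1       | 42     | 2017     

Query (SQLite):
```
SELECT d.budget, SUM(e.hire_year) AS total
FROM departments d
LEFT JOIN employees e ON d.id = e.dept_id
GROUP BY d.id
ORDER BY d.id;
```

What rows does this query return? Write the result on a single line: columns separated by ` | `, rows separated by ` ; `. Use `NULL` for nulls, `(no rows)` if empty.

LEFT JOIN keeps every departments row; unmatched ones get NULL for employees columns.
Group by departments.id and compute SUM(e.hire_year). SUM over an all-NULL group is NULL.
  1: ids {15, 33} → SUM(e.hire_year)=4041
  2: ids {10, 18, 20} → SUM(e.hire_year)=6052
  9: ids {7, 11, 12, 21, 25, 27} → SUM(e.hire_year)=12107

826 | 4041 ; 139 | 6052 ; 684 | 12107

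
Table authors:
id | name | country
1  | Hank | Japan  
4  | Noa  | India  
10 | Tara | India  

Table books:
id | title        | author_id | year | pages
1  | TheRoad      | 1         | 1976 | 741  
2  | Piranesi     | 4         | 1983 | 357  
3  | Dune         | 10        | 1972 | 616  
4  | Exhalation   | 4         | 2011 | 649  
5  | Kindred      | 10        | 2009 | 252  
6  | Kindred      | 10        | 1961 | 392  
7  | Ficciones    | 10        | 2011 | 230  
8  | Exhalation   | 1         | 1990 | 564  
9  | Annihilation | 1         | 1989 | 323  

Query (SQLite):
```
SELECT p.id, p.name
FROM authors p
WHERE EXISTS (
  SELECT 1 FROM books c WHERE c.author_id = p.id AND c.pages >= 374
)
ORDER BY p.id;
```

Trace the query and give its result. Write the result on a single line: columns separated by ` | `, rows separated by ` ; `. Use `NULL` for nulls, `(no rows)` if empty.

For each authors row, check whether any books with matching author_id has pages >= 374.
Keep rows where that is true.

1 | Hank ; 4 | Noa ; 10 | Tara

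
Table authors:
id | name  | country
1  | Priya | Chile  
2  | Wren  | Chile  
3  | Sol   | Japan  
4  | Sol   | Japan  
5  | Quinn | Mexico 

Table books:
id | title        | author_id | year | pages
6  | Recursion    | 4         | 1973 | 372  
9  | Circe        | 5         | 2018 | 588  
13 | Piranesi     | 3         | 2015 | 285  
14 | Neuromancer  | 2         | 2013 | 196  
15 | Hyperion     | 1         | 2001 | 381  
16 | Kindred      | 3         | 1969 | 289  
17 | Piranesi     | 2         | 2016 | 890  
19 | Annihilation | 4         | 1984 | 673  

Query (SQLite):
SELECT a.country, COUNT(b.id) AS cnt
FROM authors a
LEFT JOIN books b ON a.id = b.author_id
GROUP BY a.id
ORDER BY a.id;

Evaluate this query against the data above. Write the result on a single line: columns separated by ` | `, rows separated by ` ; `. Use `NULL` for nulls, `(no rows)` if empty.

LEFT JOIN keeps every authors row; unmatched ones get NULL for books columns.
Group by authors.id and compute COUNT(b.id). COUNT(col) of an all-NULL group is 0.
  1: ids {15} → COUNT(b.id)=1
  2: ids {14, 17} → COUNT(b.id)=2
  3: ids {13, 16} → COUNT(b.id)=2
  4: ids {6, 19} → COUNT(b.id)=2
  5: ids {9} → COUNT(b.id)=1

Chile | 1 ; Chile | 2 ; Japan | 2 ; Japan | 2 ; Mexico | 1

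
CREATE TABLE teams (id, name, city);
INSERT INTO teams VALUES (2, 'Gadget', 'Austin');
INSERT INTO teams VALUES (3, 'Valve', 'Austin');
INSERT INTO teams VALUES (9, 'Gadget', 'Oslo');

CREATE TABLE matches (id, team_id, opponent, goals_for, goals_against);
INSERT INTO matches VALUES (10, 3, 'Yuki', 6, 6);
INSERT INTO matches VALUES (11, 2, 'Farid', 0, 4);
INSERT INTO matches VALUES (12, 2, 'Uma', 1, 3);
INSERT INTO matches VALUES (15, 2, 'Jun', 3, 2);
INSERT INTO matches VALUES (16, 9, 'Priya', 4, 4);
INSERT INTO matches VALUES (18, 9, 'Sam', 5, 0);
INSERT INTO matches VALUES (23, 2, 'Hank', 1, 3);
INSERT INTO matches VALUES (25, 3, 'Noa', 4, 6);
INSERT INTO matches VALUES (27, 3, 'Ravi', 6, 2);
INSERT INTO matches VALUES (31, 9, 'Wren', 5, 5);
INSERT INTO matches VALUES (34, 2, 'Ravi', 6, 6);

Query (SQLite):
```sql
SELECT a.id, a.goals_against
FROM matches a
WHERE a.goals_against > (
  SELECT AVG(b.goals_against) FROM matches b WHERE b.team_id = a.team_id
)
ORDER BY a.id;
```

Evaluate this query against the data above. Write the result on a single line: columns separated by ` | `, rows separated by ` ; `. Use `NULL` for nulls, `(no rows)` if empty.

10 | 6 ; 11 | 4 ; 16 | 4 ; 25 | 6 ; 31 | 5 ; 34 | 6

For each matches row a, compute AVG(goals_against) over rows sharing a.team_id.
Keep row a if a.goals_against > that per-group AVG.
  team_id=2: AVG(goals_against) = 3.6
  team_id=3: AVG(goals_against) = 4.666667
  team_id=9: AVG(goals_against) = 3.0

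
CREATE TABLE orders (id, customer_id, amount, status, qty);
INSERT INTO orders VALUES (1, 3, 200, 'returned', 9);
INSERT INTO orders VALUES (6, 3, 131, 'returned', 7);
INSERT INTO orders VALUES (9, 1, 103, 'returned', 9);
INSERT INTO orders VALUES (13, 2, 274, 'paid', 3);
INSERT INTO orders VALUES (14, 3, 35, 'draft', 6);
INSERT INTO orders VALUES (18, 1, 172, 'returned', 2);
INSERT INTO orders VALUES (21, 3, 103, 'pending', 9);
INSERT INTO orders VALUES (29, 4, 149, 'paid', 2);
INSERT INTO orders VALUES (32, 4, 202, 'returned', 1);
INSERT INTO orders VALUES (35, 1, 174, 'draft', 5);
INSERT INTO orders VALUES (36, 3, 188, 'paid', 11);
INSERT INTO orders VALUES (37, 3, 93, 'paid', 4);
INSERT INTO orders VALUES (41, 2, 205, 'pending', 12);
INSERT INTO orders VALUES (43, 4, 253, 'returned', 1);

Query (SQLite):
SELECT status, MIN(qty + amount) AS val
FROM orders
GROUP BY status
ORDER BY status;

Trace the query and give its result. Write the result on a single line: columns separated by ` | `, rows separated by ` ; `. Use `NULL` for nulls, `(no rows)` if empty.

draft | 41 ; paid | 97 ; pending | 112 ; returned | 112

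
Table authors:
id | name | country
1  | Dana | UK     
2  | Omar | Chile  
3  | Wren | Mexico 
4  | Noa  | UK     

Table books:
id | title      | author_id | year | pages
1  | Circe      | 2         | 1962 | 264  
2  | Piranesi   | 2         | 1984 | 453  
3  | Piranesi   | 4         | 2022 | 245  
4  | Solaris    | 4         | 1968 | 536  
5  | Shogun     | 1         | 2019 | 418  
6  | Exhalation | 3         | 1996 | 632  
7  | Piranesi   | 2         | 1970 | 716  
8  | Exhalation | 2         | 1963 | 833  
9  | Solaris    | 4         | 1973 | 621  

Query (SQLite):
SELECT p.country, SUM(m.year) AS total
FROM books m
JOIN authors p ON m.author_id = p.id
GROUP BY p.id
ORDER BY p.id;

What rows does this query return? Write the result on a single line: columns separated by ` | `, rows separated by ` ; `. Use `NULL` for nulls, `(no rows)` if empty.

UK | 2019 ; Chile | 7879 ; Mexico | 1996 ; UK | 5963

Join each books row to its authors via author_id.
Group joined rows by authors.id; compute SUM(m.year) per group.
  1: ids {5} → SUM(m.year)=2019
  2: ids {1, 2, 7, 8} → SUM(m.year)=7879
  3: ids {6} → SUM(m.year)=1996
  4: ids {3, 4, 9} → SUM(m.year)=5963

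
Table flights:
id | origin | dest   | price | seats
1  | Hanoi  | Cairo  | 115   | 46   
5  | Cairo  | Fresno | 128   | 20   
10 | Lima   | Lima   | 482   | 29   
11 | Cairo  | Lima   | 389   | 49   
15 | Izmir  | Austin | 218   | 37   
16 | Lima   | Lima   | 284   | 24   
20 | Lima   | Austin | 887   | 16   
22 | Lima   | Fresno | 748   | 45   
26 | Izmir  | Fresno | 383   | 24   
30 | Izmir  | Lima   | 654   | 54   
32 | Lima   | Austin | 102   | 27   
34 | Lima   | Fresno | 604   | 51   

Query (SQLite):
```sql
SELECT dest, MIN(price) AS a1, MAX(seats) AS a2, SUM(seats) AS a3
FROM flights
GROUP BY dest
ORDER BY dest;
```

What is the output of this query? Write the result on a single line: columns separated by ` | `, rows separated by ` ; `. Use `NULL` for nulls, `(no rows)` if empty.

Austin | 102 | 37 | 80 ; Cairo | 115 | 46 | 46 ; Fresno | 128 | 51 | 140 ; Lima | 284 | 54 | 156

Group flights by dest.
Per group compute: MIN(price), MAX(seats), SUM(seats).
  Austin: ids {15, 20, 32} → MIN(price)=102, MAX(seats)=37, SUM(seats)=80
  Cairo: ids {1} → MIN(price)=115, MAX(seats)=46, SUM(seats)=46
  Fresno: ids {5, 22, 26, 34} → MIN(price)=128, MAX(seats)=51, SUM(seats)=140
  Lima: ids {10, 11, 16, 30} → MIN(price)=284, MAX(seats)=54, SUM(seats)=156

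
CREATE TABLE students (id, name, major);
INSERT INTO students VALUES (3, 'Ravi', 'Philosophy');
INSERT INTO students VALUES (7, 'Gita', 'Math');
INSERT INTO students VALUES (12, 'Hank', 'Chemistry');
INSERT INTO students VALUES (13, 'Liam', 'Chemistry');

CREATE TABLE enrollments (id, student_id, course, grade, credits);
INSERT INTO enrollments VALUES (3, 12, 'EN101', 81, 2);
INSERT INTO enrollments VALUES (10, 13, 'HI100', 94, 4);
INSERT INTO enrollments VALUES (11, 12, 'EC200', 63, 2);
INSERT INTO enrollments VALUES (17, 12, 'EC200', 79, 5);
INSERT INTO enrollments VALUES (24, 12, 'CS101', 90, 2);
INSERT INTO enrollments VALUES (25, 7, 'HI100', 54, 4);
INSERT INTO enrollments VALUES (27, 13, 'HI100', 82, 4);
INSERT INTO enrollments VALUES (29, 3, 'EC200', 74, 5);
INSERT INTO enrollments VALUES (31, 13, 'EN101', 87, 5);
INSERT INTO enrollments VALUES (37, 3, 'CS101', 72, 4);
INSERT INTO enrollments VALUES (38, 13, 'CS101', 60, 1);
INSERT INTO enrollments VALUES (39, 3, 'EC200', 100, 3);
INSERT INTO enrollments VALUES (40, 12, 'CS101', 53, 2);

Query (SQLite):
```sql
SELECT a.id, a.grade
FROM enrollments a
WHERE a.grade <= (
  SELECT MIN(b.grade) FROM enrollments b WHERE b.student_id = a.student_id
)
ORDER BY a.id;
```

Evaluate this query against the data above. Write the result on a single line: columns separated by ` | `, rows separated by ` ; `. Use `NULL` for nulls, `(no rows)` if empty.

For each enrollments row a, compute MIN(grade) over rows sharing a.student_id.
Keep row a if a.grade <= that per-group MIN.
  student_id=3: MIN(grade) = 72
  student_id=7: MIN(grade) = 54
  student_id=12: MIN(grade) = 53
  student_id=13: MIN(grade) = 60

25 | 54 ; 37 | 72 ; 38 | 60 ; 40 | 53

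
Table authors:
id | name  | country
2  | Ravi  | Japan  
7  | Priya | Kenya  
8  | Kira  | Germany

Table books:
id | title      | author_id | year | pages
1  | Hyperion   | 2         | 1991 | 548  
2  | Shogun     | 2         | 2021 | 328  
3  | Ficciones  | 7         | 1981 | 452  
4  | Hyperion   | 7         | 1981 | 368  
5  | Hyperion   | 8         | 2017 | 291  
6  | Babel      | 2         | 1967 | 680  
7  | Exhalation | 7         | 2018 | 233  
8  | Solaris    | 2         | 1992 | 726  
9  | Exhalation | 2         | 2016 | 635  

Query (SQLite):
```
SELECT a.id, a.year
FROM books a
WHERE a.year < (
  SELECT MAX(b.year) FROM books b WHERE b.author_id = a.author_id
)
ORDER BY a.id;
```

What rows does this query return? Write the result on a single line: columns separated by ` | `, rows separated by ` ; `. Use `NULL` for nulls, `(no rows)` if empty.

For each books row a, compute MAX(year) over rows sharing a.author_id.
Keep row a if a.year < that per-group MAX.
  author_id=2: MAX(year) = 2021
  author_id=7: MAX(year) = 2018
  author_id=8: MAX(year) = 2017

1 | 1991 ; 3 | 1981 ; 4 | 1981 ; 6 | 1967 ; 8 | 1992 ; 9 | 2016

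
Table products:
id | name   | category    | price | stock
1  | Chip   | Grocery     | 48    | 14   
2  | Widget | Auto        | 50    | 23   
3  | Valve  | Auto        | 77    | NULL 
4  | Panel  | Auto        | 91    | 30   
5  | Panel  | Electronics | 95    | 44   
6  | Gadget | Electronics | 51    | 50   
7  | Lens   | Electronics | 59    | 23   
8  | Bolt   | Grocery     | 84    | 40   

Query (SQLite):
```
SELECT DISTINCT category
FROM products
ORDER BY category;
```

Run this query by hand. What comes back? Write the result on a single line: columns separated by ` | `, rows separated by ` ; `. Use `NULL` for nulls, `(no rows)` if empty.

Collect distinct category values from products.

Auto ; Electronics ; Grocery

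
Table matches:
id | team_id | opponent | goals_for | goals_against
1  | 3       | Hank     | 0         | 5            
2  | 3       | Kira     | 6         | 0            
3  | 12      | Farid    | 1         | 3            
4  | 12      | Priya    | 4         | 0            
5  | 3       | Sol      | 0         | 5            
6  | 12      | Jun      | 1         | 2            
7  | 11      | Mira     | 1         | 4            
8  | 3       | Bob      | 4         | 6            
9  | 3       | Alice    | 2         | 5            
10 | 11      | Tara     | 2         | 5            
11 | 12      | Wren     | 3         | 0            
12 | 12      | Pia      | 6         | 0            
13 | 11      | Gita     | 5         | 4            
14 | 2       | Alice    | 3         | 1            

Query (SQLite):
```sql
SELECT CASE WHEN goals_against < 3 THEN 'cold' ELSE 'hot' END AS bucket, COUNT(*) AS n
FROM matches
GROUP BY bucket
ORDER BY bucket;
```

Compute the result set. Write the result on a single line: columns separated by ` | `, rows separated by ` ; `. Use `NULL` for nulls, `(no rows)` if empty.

cold | 6 ; hot | 8

Bucket rows by goals_against < 3 → 'cold' else 'hot'; count each bucket.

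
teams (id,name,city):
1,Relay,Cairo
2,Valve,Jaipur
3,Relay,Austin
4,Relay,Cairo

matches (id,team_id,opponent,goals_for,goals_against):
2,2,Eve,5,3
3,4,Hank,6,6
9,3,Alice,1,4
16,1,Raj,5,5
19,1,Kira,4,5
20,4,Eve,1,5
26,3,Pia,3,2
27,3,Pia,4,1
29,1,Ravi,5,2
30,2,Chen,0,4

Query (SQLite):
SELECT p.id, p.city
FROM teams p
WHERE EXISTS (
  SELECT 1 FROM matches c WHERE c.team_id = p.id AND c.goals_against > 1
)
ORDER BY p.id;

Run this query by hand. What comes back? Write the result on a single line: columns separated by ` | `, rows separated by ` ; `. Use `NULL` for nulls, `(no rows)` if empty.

1 | Cairo ; 2 | Jaipur ; 3 | Austin ; 4 | Cairo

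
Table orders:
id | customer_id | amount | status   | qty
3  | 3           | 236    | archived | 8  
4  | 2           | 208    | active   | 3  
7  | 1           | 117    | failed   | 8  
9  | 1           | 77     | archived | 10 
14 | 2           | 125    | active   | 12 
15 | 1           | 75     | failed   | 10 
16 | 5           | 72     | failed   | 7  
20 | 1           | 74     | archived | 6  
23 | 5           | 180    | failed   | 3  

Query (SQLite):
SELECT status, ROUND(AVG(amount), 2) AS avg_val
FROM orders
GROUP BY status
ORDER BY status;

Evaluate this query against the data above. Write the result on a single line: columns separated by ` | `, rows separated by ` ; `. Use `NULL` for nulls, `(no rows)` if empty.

active | 166.5 ; archived | 129 ; failed | 111

Partition orders by status; compute ROUND(AVG(amount), 2) within each group.
  active: ids {4, 14} → ROUND(AVG(amount), 2)=166.5
  archived: ids {3, 9, 20} → ROUND(AVG(amount), 2)=129
  failed: ids {7, 15, 16, 23} → ROUND(AVG(amount), 2)=111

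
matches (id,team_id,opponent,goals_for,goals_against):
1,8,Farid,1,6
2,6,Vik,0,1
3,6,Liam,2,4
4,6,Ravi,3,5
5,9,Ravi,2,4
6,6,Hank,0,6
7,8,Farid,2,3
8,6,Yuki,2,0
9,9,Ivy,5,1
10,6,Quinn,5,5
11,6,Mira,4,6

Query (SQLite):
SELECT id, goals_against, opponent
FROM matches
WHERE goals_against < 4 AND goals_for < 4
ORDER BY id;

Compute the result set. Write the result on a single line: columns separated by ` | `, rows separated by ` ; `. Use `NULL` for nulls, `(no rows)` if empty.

2 | 1 | Vik ; 7 | 3 | Farid ; 8 | 0 | Yuki

goals_against < 4: ids {2, 7, 8, 9}
goals_for < 4: ids {1, 2, 3, 4, 5, 6, 7, 8}
Combine with AND.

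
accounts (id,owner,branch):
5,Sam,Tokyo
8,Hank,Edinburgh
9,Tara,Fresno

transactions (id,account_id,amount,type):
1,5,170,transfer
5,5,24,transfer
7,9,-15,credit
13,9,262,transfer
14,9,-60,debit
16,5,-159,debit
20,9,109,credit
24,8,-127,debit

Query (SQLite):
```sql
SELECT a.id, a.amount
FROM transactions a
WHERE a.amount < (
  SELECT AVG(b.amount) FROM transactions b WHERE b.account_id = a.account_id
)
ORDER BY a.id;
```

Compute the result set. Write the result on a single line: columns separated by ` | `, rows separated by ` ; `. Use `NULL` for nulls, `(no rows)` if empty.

For each transactions row a, compute AVG(amount) over rows sharing a.account_id.
Keep row a if a.amount < that per-group AVG.
  account_id=5: AVG(amount) = 11.666667
  account_id=8: AVG(amount) = -127.0
  account_id=9: AVG(amount) = 74.0

7 | -15 ; 14 | -60 ; 16 | -159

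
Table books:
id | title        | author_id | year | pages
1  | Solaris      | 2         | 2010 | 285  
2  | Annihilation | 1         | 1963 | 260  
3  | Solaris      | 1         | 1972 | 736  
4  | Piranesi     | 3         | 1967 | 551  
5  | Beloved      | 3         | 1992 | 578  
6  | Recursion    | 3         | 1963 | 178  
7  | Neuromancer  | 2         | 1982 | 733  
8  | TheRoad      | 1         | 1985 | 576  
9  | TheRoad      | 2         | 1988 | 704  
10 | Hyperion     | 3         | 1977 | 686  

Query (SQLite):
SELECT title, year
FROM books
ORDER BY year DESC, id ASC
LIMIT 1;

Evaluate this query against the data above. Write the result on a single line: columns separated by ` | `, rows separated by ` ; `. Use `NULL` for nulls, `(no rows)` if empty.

Solaris | 2010

Sort by year desc, tiebreak id asc: (2010, id=1), (1992, id=5), (1988, id=9), (1985, id=8) …. Take first 1.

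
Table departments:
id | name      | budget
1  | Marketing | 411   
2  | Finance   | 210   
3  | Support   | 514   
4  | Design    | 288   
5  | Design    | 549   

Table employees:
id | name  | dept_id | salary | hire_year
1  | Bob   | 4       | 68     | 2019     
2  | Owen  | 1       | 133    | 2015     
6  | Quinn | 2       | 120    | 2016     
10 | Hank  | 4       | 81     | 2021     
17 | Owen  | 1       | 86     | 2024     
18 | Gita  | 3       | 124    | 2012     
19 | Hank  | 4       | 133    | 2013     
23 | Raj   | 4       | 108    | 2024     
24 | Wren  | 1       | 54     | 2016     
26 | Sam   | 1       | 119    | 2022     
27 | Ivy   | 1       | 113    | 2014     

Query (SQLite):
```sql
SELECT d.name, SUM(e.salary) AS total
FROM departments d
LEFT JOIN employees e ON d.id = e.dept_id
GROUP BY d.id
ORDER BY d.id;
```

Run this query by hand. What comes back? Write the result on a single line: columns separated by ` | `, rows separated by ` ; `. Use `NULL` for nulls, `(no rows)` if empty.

Marketing | 505 ; Finance | 120 ; Support | 124 ; Design | 390 ; Design | NULL

LEFT JOIN keeps every departments row; unmatched ones get NULL for employees columns.
Group by departments.id and compute SUM(e.salary). SUM over an all-NULL group is NULL.
  1: ids {2, 17, 24, 26, 27} → SUM(e.salary)=505
  2: ids {6} → SUM(e.salary)=120
  3: ids {18} → SUM(e.salary)=124
  4: ids {1, 10, 19, 23} → SUM(e.salary)=390
  5: ids {—} → SUM(e.salary)=NULL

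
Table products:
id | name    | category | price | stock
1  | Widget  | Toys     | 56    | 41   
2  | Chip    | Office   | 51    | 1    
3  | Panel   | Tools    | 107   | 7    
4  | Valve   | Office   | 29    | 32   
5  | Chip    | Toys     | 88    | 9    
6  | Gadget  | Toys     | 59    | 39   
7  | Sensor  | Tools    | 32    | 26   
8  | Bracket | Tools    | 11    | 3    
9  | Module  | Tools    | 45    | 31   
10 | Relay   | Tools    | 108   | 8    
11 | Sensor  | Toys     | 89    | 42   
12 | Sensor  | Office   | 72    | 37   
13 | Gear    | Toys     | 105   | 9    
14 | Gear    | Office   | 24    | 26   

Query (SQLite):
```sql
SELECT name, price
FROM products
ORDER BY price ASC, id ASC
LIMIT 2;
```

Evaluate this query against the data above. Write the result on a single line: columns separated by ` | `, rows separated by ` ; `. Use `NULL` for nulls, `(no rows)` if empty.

Sort by price asc, tiebreak id asc: (11, id=8), (24, id=14), (29, id=4), (32, id=7), (45, id=9) …. Take first 2.

Bracket | 11 ; Gear | 24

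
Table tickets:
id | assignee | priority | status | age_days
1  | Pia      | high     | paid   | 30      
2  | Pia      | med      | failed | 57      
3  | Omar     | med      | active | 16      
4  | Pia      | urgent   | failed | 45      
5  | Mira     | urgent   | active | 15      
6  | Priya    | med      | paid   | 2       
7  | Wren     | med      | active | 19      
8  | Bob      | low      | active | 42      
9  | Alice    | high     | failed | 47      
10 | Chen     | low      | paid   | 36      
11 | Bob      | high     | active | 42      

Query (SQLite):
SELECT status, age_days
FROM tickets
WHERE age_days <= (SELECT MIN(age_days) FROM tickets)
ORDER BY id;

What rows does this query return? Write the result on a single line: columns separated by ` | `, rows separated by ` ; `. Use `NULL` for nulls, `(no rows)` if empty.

paid | 2

Scalar subquery: MIN(age_days) over all tickets rows = 2.
Keep rows where age_days <= that value.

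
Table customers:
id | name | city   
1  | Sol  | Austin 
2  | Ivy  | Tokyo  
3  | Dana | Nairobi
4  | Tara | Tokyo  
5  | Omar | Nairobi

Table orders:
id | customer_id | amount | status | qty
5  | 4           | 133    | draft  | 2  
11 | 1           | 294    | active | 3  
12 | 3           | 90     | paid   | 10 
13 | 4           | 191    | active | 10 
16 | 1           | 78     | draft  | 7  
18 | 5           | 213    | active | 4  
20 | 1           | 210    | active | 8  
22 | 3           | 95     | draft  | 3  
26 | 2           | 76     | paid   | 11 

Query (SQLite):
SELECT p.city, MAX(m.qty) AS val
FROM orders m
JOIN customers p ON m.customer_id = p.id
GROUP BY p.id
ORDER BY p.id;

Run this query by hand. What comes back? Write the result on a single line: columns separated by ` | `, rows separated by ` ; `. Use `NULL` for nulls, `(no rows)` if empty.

Austin | 8 ; Tokyo | 11 ; Nairobi | 10 ; Tokyo | 10 ; Nairobi | 4

Join each orders row to its customers via customer_id.
Group joined rows by customers.id; compute MAX(m.qty) per group.
  1: ids {11, 16, 20} → MAX(m.qty)=8
  2: ids {26} → MAX(m.qty)=11
  3: ids {12, 22} → MAX(m.qty)=10
  4: ids {5, 13} → MAX(m.qty)=10
  5: ids {18} → MAX(m.qty)=4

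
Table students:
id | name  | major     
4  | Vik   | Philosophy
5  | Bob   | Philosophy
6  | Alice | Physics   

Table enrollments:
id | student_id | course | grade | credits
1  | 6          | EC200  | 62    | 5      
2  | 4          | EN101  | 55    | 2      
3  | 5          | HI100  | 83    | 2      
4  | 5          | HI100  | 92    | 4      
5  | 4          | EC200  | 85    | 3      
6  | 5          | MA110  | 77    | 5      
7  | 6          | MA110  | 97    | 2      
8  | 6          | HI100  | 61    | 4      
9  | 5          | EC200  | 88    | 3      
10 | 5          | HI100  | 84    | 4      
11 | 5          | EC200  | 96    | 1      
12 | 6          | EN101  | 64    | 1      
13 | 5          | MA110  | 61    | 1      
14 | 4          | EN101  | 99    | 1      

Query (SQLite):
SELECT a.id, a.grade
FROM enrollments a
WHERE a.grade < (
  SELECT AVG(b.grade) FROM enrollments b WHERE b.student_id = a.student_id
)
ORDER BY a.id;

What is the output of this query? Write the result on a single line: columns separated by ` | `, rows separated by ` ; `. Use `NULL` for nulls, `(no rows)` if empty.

1 | 62 ; 2 | 55 ; 6 | 77 ; 8 | 61 ; 12 | 64 ; 13 | 61

For each enrollments row a, compute AVG(grade) over rows sharing a.student_id.
Keep row a if a.grade < that per-group AVG.
  student_id=4: AVG(grade) = 79.666667
  student_id=5: AVG(grade) = 83.0
  student_id=6: AVG(grade) = 71.0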